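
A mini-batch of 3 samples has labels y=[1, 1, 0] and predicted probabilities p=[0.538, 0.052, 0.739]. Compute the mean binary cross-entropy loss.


L[0] = -ln(0.538) = 0.6199
L[1] = -ln(0.052) = 2.9565
L[2] = -ln(1-0.739) = -ln(0.261) = 1.3432
mean = (0.6199 + 2.9565 + 1.3432)/3 = 1.6399

1.6399


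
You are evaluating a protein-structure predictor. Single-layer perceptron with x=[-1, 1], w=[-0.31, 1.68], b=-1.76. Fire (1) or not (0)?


z = (-1)·(-0.31) + (1)·(1.68) - 1.76
  = 0.23
step(z) = 1 (z≥0)

1


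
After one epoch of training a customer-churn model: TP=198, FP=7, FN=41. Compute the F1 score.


Precision = 198/205 = 0.9659
Recall = 198/239 = 0.8285
F1 = 2·P·R/(P+R) = 2·TP/(2·TP+FP+FN) = 396/(396+7+41) = 396/444 = 0.8919

0.8919


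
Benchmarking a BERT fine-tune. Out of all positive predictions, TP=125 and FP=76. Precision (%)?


Precision = TP/(TP+FP)
= 125/(125+76)
= 125/201 = 62.19%

62.19%


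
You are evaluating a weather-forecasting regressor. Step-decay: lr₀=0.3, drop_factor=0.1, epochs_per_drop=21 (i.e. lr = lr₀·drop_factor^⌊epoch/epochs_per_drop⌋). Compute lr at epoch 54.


n_drops = ⌊54/21⌋ = 2
lr = 0.3·0.1^2 = 0.3·0.01 = 0.003

0.003


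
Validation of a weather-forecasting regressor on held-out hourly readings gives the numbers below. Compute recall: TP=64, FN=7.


Recall = TP/(TP+FN)
= 64/(64+7)
= 64/71 = 90.14%

90.14%


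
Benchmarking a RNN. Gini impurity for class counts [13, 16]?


Probabilities: [13/29, 16/29] ≈ [0.4483, 0.5517]
Σpᵢ² = (169 + 256)/29² = 425/841
Gini = 1 - Σpᵢ² = 1 - 425/841 = 0.4946

0.4946


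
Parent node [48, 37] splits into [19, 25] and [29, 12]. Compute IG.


Parent = [48, 37], H_parent = 0.9879
H_left = 0.9865 (n=44), H_right = 0.8722 (n=41)
H_children = (44/85)·0.9865 + (41/85)·0.8722 = 0.9314
IG = 0.9879 - 0.9314 = 0.0565

0.0565


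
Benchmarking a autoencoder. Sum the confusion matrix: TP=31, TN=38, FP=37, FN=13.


Total = TP + TN + FP + FN
= 31 + 38 + 37 + 13
= 119
(Predicted positive: 68, predicted negative: 51)

119


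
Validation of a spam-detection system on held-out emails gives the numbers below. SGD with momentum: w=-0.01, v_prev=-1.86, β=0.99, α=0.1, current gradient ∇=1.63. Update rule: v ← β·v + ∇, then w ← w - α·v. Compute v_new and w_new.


v_new = 0.99·-1.86 + 1.63 = -1.8414 + 1.63 = -0.2114
w_new = -0.01 - 0.1·-0.2114 = -0.01 + 0.02114 = 0.01114

v_new=-0.2114, w_new=0.01114


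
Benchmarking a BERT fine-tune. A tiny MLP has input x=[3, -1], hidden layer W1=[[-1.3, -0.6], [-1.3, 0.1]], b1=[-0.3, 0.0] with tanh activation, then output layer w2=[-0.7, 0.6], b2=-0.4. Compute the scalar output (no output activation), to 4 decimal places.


z1[0] = (-1.3)·(3) + (-0.6)·(-1) - 0.3 = -3.6
z1[1] = (-1.3)·(3) + (0.1)·(-1) + 0.0 = -4.0
h = tanh(z1) = [-0.9985, -0.9993]
output = (-0.7)·(-0.9985) + (0.6)·(-0.9993) - 0.4 = -0.3006

-0.3006


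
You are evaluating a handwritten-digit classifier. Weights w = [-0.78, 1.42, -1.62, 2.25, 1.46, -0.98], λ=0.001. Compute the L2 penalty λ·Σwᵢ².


‖w‖₂² = (-0.78)² + (1.42)² + (-1.62)² + (2.25)² + (1.46)² + (-0.98)²
     = 0.6084 + 2.0164 + 2.6244 + 5.0625 + 2.1316 + 0.9604
     = 13.4037
λ·‖w‖₂² = 0.001·13.4037 = 0.013404

0.013404


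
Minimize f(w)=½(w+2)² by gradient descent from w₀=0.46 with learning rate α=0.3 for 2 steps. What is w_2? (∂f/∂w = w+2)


step 1: grad = 0.46+2 = 2.46; w = 0.46 - 0.3·(2.46) = -0.278
step 2: grad = -0.278+2 = 1.722; w = -0.278 - 0.3·(1.722) = -0.7946

-0.7946


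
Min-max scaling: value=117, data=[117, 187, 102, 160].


min=102, max=187
(117-102)/(187-102) = 15/85 = 0.1765

0.1765


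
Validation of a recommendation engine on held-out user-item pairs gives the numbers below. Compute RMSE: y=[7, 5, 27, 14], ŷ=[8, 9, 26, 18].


MSE = 34/4 = 8.5
RMSE = √(34/4) = 2.9155

2.9155


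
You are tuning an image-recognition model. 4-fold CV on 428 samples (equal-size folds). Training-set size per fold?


Fold size = 428/4 = 107
Training per fold = 428 - 107 = 321

321


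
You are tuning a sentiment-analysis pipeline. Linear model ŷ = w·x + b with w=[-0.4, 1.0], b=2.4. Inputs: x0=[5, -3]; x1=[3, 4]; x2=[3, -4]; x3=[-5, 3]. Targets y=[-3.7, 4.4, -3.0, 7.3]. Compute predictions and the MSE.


ŷ0 = (-0.4)·(5) + (1.0)·(-3) + 2.4 = -2.6
ŷ1 = (-0.4)·(3) + (1.0)·(4) + 2.4 = 5.2
ŷ2 = (-0.4)·(3) + (1.0)·(-4) + 2.4 = -2.8
ŷ3 = (-0.4)·(-5) + (1.0)·(3) + 2.4 = 7.4
errors² = [1.21, 0.64, 0.04, 0.01]
MSE = 1.9000/4 = 0.475

0.475


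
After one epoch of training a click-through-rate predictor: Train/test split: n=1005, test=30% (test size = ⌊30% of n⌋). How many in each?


Test = ⌊1005·30/100⌋ = 301
Train = 1005 - 301 = 704

Train: 704, Test: 301


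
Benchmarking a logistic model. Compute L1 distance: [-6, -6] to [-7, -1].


d = |-6+ 7| + |-6+ 1|
  = 1 + 5
  = 6

6


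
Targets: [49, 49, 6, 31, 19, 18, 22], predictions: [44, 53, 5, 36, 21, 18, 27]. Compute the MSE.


Squared errors: (49-44)²=25, (49-53)²=16, (6-5)²=1, (31-36)²=25, (19-21)²=4, (18-18)²=0, (22-27)²=25
Sum = 96
MSE = 96/7 = 96/7

96/7


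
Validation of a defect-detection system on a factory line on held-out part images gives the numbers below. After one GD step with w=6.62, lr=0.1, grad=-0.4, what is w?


w_new = w - α·∇
= 6.62 - 0.1·-0.4
= 6.62 + 0.04
= 6.66

6.66


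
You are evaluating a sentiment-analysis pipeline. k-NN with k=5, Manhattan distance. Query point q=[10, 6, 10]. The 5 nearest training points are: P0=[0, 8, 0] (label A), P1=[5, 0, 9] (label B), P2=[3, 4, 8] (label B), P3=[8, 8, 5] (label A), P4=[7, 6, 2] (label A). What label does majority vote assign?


d(q,P0) = 22  (label A)
d(q,P1) = 12  (label B)
d(q,P2) = 11  (label B)
d(q,P3) = 9  (label A)
d(q,P4) = 11  (label A)
Votes: A=3, B=2
Majority → A

A


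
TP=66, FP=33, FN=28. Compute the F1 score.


Precision = 66/99 = 0.6667
Recall = 66/94 = 0.7021
F1 = 2·P·R/(P+R) = 2·TP/(2·TP+FP+FN) = 132/(132+33+28) = 132/193 = 0.6839

0.6839


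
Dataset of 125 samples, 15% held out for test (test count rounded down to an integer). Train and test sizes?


Test = ⌊125·15/100⌋ = 18
Train = 125 - 18 = 107

Train: 107, Test: 18


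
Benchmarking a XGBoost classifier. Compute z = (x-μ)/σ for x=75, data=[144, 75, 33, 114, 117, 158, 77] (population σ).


μ = 102.5714, σ = 40.3232
z = (75 - 102.5714)/40.3232 = -0.6838

-0.6838


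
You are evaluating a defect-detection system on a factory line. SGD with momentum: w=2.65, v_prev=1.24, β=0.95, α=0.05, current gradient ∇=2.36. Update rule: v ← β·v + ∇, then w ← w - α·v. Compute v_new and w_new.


v_new = 0.95·1.24 + 2.36 = 1.178 + 2.36 = 3.538
w_new = 2.65 - 0.05·3.538 = 2.65 - 0.1769 = 2.4731

v_new=3.538, w_new=2.4731


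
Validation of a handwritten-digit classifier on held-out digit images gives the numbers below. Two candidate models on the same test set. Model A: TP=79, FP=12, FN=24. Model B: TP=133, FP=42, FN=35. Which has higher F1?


Model A: P=79/91=0.8681, R=79/103=0.767, F1=2PR/(P+R)=2TP/(2TP+FP+FN)=158/194=0.8144
Model B: P=133/175=0.76, R=133/168=0.7917, F1=2PR/(P+R)=2TP/(2TP+FP+FN)=266/343=0.7755
0.8144 > 0.7755 → Model A

Model A


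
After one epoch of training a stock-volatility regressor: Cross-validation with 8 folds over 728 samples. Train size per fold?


Fold size = 728/8 = 91
Training per fold = 728 - 91 = 637

637


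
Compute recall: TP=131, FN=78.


Recall = TP/(TP+FN)
= 131/(131+78)
= 131/209 = 62.68%

62.68%


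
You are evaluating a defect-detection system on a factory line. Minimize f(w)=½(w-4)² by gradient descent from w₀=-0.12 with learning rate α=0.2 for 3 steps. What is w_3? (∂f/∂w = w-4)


step 1: grad = -0.12-4 = -4.12; w = -0.12 - 0.2·(-4.12) = 0.704
step 2: grad = 0.704-4 = -3.296; w = 0.704 - 0.2·(-3.296) = 1.3632
step 3: grad = 1.3632-4 = -2.6368; w = 1.3632 - 0.2·(-2.6368) = 1.89056

1.89056


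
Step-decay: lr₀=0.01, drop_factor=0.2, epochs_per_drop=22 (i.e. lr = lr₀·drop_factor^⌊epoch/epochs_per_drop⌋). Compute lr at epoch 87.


n_drops = ⌊87/22⌋ = 3
lr = 0.01·0.2^3 = 0.01·0.008 = 0.00008

0.00008


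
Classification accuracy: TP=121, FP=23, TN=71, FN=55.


Accuracy = (TP+TN)/(TP+TN+FP+FN)
= (121+71)/(270)
= 192/270 = 71.11%

71.11%


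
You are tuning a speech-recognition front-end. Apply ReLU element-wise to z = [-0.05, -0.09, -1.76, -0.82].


ReLU(-0.05) = max(0, -0.05) = 0.0
ReLU(-0.09) = max(0, -0.09) = 0.0
ReLU(-1.76) = max(0, -1.76) = 0.0
ReLU(-0.82) = max(0, -0.82) = 0.0
result = [0.0, 0.0, 0.0, 0.0]

[0.0, 0.0, 0.0, 0.0]


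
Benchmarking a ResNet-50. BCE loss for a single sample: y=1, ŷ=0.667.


BCE = -[y·ln(p) + (1-y)·ln(1-p)]
= -1·ln(0.667) - 0
= -ln(0.667) = 0.405

0.405


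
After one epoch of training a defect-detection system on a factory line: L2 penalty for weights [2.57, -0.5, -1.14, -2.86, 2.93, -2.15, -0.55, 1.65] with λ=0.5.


‖w‖₂² = (2.57)² + (-0.5)² + (-1.14)² + (-2.86)² + (2.93)² + (-2.15)² + (-0.55)² + (1.65)²
     = 6.6049 + 0.25 + 1.2996 + 8.1796 + 8.5849 + 4.6225 + 0.3025 + 2.7225
     = 32.5665
λ·‖w‖₂² = 0.5·32.5665 = 16.28325

16.28325


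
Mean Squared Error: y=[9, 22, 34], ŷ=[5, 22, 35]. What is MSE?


Squared errors: (9-5)²=16, (22-22)²=0, (34-35)²=1
Sum = 17
MSE = 17/3 = 17/3

17/3


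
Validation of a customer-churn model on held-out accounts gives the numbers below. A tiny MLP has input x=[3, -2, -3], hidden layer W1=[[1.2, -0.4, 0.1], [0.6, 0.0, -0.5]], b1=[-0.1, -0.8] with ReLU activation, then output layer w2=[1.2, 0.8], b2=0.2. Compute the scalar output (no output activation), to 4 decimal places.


z1[0] = (1.2)·(3) + (-0.4)·(-2) + (0.1)·(-3) - 0.1 = 4.0
z1[1] = (0.6)·(3) + (0.0)·(-2) + (-0.5)·(-3) - 0.8 = 2.5
h = ReLU(z1) = [4.0, 2.5]
output = (1.2)·(4.0) + (0.8)·(2.5) + 0.2 = 7.0

7.0


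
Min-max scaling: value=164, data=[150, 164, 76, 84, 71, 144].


min=71, max=164
(164-71)/(164-71) = 93/93 = 1.0

1.0


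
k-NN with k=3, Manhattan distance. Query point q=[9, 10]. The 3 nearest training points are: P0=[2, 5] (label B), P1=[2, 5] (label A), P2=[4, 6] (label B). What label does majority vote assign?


d(q,P0) = 12  (label B)
d(q,P1) = 12  (label A)
d(q,P2) = 9  (label B)
Votes: A=1, B=2
Majority → B

B


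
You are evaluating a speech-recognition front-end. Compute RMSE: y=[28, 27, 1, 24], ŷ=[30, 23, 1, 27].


MSE = 29/4 = 7.25
RMSE = √(29/4) = 2.6926

2.6926


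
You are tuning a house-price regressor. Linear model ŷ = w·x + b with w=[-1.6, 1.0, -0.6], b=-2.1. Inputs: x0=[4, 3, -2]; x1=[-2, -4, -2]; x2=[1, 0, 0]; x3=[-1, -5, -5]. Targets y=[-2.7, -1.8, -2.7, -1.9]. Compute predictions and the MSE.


ŷ0 = (-1.6)·(4) + (1.0)·(3) + (-0.6)·(-2) - 2.1 = -4.3
ŷ1 = (-1.6)·(-2) + (1.0)·(-4) + (-0.6)·(-2) - 2.1 = -1.7
ŷ2 = (-1.6)·(1) + (1.0)·(0) + (-0.6)·(0) - 2.1 = -3.7
ŷ3 = (-1.6)·(-1) + (1.0)·(-5) + (-0.6)·(-5) - 2.1 = -2.5
errors² = [2.56, 0.01, 1.0, 0.36]
MSE = 3.9300/4 = 0.9825

0.9825


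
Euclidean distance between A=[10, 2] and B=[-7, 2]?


d = √((10+ 7)² + (2-2)²)
  = √(289 + 0)
  = √289 = 17.0

17.0


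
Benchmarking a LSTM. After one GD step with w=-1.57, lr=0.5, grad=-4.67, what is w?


w_new = w - α·∇
= -1.57 - 0.5·-4.67
= -1.57 + 2.335
= 0.765

0.765


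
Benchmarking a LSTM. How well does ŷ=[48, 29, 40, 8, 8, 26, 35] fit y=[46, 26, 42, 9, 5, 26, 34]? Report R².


ȳ = 26.8571
SS_res = Σ(y-ŷ)² = 28
SS_tot = Σ(y-ȳ)² = 1444.86
R² = 1 - SS_res/SS_tot = 1 - 0.0194 = 0.9806

0.9806


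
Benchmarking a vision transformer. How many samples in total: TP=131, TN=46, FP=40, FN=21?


Total = TP + TN + FP + FN
= 131 + 46 + 40 + 21
= 238
(Predicted positive: 171, predicted negative: 67)

238


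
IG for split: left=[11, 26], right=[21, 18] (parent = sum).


Parent = [32, 44], H_parent = 0.9819
H_left = 0.878 (n=37), H_right = 0.9957 (n=39)
H_children = (37/76)·0.878 + (39/76)·0.9957 = 0.9384
IG = 0.9819 - 0.9384 = 0.0435

0.0435


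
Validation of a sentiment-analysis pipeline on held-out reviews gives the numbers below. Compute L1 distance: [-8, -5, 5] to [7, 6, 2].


d = |-8-7| + |-5-6| + |5-2|
  = 15 + 11 + 3
  = 29

29


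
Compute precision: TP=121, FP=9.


Precision = TP/(TP+FP)
= 121/(121+9)
= 121/130 = 93.08%

93.08%


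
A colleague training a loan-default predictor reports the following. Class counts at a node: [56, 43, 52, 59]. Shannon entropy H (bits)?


Probabilities: [56/210, 43/210, 52/210, 59/210] ≈ [0.2667, 0.2048, 0.2476, 0.281]
H = -((56/210)·log₂(56/210) + (43/210)·log₂(43/210) + (52/210)·log₂(52/210) + (59/210)·log₂(59/210))
  = 1.9902 bits

1.9902 bits


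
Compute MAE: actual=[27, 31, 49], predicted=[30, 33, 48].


Absolute errors: |27-30|=3, |31-33|=2, |49-48|=1
Sum = 6
MAE = 6/3 = 2

2


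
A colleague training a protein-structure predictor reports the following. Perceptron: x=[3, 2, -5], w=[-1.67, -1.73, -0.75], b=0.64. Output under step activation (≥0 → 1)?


z = (3)·(-1.67) + (2)·(-1.73) + (-5)·(-0.75) + 0.64
  = -4.08
step(z) = 0 (z<0)

0


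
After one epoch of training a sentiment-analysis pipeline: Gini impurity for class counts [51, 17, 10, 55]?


Probabilities: [51/133, 17/133, 10/133, 55/133] ≈ [0.3835, 0.1278, 0.0752, 0.4135]
Σpᵢ² = (2601 + 289 + 100 + 3025)/133² = 6015/17689
Gini = 1 - Σpᵢ² = 1 - 6015/17689 = 0.66

0.66


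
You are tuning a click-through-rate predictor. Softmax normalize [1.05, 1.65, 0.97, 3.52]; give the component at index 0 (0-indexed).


Exponentials: e^1.05=2.8577, e^1.65=5.207, e^0.97=2.6379, e^3.52=33.7844
Sum = 44.487
Softmax = [0.0642, 0.117, 0.0593, 0.7594]
p[0] = 2.8577/44.487 = 0.0642

0.0642


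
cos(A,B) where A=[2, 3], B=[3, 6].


A·B = 2·3 + 3·6 = 24
‖A‖ = √13 = 3.6056, ‖B‖ = √45 = 6.7082
cos = 24/(√13·√45) = 24/√585 = 0.9923

0.9923


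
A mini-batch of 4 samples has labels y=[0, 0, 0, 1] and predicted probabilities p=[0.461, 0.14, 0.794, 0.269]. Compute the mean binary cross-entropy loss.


L[0] = -ln(1-0.461) = -ln(0.539) = 0.618
L[1] = -ln(1-0.14) = -ln(0.86) = 0.1508
L[2] = -ln(1-0.794) = -ln(0.206) = 1.5799
L[3] = -ln(0.269) = 1.313
mean = (0.618 + 0.1508 + 1.5799 + 1.313)/4 = 0.9154

0.9154


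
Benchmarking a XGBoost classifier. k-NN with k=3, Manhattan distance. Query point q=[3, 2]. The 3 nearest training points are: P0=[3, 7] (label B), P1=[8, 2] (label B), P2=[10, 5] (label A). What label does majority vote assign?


d(q,P0) = 5  (label B)
d(q,P1) = 5  (label B)
d(q,P2) = 10  (label A)
Votes: A=1, B=2
Majority → B

B


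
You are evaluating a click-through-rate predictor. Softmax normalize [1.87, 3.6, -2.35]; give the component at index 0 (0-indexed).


Exponentials: e^1.87=6.4883, e^3.6=36.5982, e^-2.35=0.0954
Sum = 43.1819
Softmax = [0.1503, 0.8475, 0.0022]
p[0] = 6.4883/43.1819 = 0.1503

0.1503


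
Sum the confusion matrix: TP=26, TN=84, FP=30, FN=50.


Total = TP + TN + FP + FN
= 26 + 84 + 30 + 50
= 190
(Predicted positive: 56, predicted negative: 134)

190


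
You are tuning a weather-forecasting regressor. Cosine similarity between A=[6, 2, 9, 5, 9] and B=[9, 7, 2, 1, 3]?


A·B = 6·9 + 2·7 + 9·2 + 5·1 + 9·3 = 118
‖A‖ = √227 = 15.0665, ‖B‖ = √144 = 12
cos = 118/(√227·√144) = 118/√32688 = 0.6527

0.6527


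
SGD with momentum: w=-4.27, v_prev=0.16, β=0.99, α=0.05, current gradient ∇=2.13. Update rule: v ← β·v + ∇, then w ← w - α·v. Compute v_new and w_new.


v_new = 0.99·0.16 + 2.13 = 0.1584 + 2.13 = 2.2884
w_new = -4.27 - 0.05·2.2884 = -4.27 - 0.11442 = -4.38442

v_new=2.2884, w_new=-4.38442


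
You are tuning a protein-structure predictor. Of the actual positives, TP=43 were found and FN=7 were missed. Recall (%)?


Recall = TP/(TP+FN)
= 43/(43+7)
= 43/50 = 86.0%

86.0%


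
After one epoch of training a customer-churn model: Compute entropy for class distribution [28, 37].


Probabilities: [28/65, 37/65] ≈ [0.4308, 0.5692]
H = -((28/65)·log₂(28/65) + (37/65)·log₂(37/65))
  = 0.9861 bits

0.9861 bits


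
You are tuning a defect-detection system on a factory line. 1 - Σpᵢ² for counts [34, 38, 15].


Probabilities: [34/87, 38/87, 15/87] ≈ [0.3908, 0.4368, 0.1724]
Σpᵢ² = (1156 + 1444 + 225)/87² = 2825/7569
Gini = 1 - Σpᵢ² = 1 - 2825/7569 = 0.6268

0.6268


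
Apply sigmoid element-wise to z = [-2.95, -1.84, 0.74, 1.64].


σ(-2.95) = 1/(1+e^2.95) = 0.0497
σ(-1.84) = 1/(1+e^1.84) = 0.1371
σ(0.74) = 1/(1+e^-0.74) = 0.677
σ(1.64) = 1/(1+e^-1.64) = 0.8375
result = [0.0497, 0.1371, 0.677, 0.8375]

[0.0497, 0.1371, 0.677, 0.8375]


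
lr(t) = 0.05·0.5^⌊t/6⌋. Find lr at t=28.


n_drops = ⌊28/6⌋ = 4
lr = 0.05·0.5^4 = 0.05·0.0625 = 0.003125

0.003125


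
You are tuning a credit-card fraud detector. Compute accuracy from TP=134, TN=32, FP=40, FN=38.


Accuracy = (TP+TN)/(TP+TN+FP+FN)
= (134+32)/(244)
= 166/244 = 68.03%

68.03%


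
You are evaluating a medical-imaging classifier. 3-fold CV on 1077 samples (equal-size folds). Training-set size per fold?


Fold size = 1077/3 = 359
Training per fold = 1077 - 359 = 718

718


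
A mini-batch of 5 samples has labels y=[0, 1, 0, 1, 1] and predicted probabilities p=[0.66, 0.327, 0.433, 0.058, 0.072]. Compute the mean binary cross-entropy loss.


L[0] = -ln(1-0.66) = -ln(0.34) = 1.0788
L[1] = -ln(0.327) = 1.1178
L[2] = -ln(1-0.433) = -ln(0.567) = 0.5674
L[3] = -ln(0.058) = 2.8473
L[4] = -ln(0.072) = 2.6311
mean = (1.0788 + 1.1178 + 0.5674 + 2.8473 + 2.6311)/5 = 1.6485

1.6485


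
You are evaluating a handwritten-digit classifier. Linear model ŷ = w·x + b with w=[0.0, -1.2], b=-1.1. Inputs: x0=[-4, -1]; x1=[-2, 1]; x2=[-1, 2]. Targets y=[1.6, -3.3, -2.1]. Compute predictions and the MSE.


ŷ0 = (0.0)·(-4) + (-1.2)·(-1) - 1.1 = 0.1
ŷ1 = (0.0)·(-2) + (-1.2)·(1) - 1.1 = -2.3
ŷ2 = (0.0)·(-1) + (-1.2)·(2) - 1.1 = -3.5
errors² = [2.25, 1.0, 1.96]
MSE = 5.2100/3 = 1.7367

1.7367


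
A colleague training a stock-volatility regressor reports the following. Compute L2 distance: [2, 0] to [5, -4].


d = √((2-5)² + (0+ 4)²)
  = √(9 + 16)
  = √25 = 5.0

5.0


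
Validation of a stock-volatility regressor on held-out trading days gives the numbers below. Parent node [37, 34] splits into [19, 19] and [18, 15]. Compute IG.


Parent = [37, 34], H_parent = 0.9987
H_left = 1 (n=38), H_right = 0.994 (n=33)
H_children = (38/71)·1 + (33/71)·0.994 = 0.9972
IG = 0.9987 - 0.9972 = 0.0015

0.0015


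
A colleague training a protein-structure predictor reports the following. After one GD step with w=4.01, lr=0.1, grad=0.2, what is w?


w_new = w - α·∇
= 4.01 - 0.1·0.2
= 4.01 - 0.02
= 3.99

3.99


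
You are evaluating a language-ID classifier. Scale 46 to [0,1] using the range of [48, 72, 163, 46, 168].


min=46, max=168
(46-46)/(168-46) = 0/122 = 0.0

0.0


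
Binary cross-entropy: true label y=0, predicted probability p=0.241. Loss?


BCE = -[y·ln(p) + (1-y)·ln(1-p)]
= -0 - 1·ln(1-0.241)
= -ln(0.759) = 0.2758

0.2758


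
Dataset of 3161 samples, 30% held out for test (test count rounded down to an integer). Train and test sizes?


Test = ⌊3161·30/100⌋ = 948
Train = 3161 - 948 = 2213

Train: 2213, Test: 948


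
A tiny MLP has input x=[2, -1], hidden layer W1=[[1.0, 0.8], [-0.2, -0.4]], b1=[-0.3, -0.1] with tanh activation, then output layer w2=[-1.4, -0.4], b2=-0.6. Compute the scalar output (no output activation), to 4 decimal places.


z1[0] = (1.0)·(2) + (0.8)·(-1) - 0.3 = 0.9
z1[1] = (-0.2)·(2) + (-0.4)·(-1) - 0.1 = -0.1
h = tanh(z1) = [0.7163, -0.0997]
output = (-1.4)·(0.7163) + (-0.4)·(-0.0997) - 0.6 = -1.5629

-1.5629


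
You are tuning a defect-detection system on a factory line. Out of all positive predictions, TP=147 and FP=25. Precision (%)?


Precision = TP/(TP+FP)
= 147/(147+25)
= 147/172 = 85.47%

85.47%


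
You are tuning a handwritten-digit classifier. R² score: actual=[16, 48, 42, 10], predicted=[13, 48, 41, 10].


ȳ = 29
SS_res = Σ(y-ŷ)² = 10
SS_tot = Σ(y-ȳ)² = 1060
R² = 1 - SS_res/SS_tot = 1 - 0.0094 = 0.9906

0.9906


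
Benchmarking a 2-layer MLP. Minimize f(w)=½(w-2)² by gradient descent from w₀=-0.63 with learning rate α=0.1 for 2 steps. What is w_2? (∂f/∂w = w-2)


step 1: grad = -0.63-2 = -2.63; w = -0.63 - 0.1·(-2.63) = -0.367
step 2: grad = -0.367-2 = -2.367; w = -0.367 - 0.1·(-2.367) = -0.1303

-0.1303


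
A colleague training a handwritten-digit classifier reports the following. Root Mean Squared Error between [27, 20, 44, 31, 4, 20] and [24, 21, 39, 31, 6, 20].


MSE = 39/6 = 6.5
RMSE = √(39/6) = 2.5495

2.5495


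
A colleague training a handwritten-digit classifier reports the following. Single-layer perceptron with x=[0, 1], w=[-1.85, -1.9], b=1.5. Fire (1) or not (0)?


z = (0)·(-1.85) + (1)·(-1.9) + 1.5
  = -0.4
step(z) = 0 (z<0)

0


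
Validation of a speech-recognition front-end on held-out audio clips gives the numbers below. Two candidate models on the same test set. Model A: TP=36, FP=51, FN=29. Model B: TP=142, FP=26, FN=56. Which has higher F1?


Model A: P=36/87=0.4138, R=36/65=0.5538, F1=2PR/(P+R)=2TP/(2TP+FP+FN)=72/152=0.4737
Model B: P=142/168=0.8452, R=142/198=0.7172, F1=2PR/(P+R)=2TP/(2TP+FP+FN)=284/366=0.776
0.4737 < 0.776 → Model B

Model B


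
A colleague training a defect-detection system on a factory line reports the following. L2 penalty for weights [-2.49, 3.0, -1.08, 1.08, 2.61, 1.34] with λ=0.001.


‖w‖₂² = (-2.49)² + (3.0)² + (-1.08)² + (1.08)² + (2.61)² + (1.34)²
     = 6.2001 + 9 + 1.1664 + 1.1664 + 6.8121 + 1.7956
     = 26.1406
λ·‖w‖₂² = 0.001·26.1406 = 0.026141

0.026141


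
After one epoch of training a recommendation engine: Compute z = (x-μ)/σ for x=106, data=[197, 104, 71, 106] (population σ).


μ = 119.5, σ = 46.8535
z = (106 - 119.5)/46.8535 = -0.2881

-0.2881


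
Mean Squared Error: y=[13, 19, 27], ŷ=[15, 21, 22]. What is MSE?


Squared errors: (13-15)²=4, (19-21)²=4, (27-22)²=25
Sum = 33
MSE = 33/3 = 11

11


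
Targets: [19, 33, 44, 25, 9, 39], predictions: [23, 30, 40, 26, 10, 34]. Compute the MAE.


Absolute errors: |19-23|=4, |33-30|=3, |44-40|=4, |25-26|=1, |9-10|=1, |39-34|=5
Sum = 18
MAE = 18/6 = 3

3


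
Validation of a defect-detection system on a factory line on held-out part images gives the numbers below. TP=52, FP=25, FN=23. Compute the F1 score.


Precision = 52/77 = 0.6753
Recall = 52/75 = 0.6933
F1 = 2·P·R/(P+R) = 2·TP/(2·TP+FP+FN) = 104/(104+25+23) = 104/152 = 0.6842

0.6842


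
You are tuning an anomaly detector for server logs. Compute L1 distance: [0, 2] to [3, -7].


d = |0-3| + |2+ 7|
  = 3 + 9
  = 12

12


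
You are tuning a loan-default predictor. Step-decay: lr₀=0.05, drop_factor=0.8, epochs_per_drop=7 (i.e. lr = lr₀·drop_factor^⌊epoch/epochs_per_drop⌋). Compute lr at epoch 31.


n_drops = ⌊31/7⌋ = 4
lr = 0.05·0.8^4 = 0.05·0.4096 = 0.02048

0.02048


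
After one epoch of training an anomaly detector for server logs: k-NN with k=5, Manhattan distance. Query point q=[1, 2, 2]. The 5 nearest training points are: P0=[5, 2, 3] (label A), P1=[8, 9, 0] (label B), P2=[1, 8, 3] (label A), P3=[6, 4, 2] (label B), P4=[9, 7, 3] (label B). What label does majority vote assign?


d(q,P0) = 5  (label A)
d(q,P1) = 16  (label B)
d(q,P2) = 7  (label A)
d(q,P3) = 7  (label B)
d(q,P4) = 14  (label B)
Votes: A=2, B=3
Majority → B

B


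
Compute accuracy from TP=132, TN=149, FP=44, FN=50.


Accuracy = (TP+TN)/(TP+TN+FP+FN)
= (132+149)/(375)
= 281/375 = 74.93%

74.93%


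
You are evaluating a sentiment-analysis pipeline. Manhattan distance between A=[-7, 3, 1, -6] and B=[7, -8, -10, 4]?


d = |-7-7| + |3+ 8| + |1+ 10| + |-6-4|
  = 14 + 11 + 11 + 10
  = 46

46


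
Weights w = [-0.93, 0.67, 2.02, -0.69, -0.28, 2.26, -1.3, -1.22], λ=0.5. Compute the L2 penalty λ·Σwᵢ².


‖w‖₂² = (-0.93)² + (0.67)² + (2.02)² + (-0.69)² + (-0.28)² + (2.26)² + (-1.3)² + (-1.22)²
     = 0.8649 + 0.4489 + 4.0804 + 0.4761 + 0.0784 + 5.1076 + 1.69 + 1.4884
     = 14.2347
λ·‖w‖₂² = 0.5·14.2347 = 7.11735

7.11735


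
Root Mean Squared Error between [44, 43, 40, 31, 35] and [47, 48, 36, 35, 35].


MSE = 66/5 = 13.2
RMSE = √(66/5) = 3.6332

3.6332


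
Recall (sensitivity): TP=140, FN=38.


Recall = TP/(TP+FN)
= 140/(140+38)
= 140/178 = 78.65%

78.65%


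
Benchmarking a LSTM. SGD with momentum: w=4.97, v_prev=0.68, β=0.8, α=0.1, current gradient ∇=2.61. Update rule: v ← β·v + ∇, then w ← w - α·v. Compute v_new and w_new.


v_new = 0.8·0.68 + 2.61 = 0.544 + 2.61 = 3.154
w_new = 4.97 - 0.1·3.154 = 4.97 - 0.3154 = 4.6546

v_new=3.154, w_new=4.6546


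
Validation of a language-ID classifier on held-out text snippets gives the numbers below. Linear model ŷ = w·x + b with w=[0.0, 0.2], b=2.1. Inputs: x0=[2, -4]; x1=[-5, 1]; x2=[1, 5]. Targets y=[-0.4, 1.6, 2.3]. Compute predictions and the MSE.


ŷ0 = (0.0)·(2) + (0.2)·(-4) + 2.1 = 1.3
ŷ1 = (0.0)·(-5) + (0.2)·(1) + 2.1 = 2.3
ŷ2 = (0.0)·(1) + (0.2)·(5) + 2.1 = 3.1
errors² = [2.89, 0.49, 0.64]
MSE = 4.0200/3 = 1.34

1.34


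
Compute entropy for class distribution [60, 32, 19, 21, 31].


Probabilities: [60/163, 32/163, 19/163, 21/163, 31/163] ≈ [0.3681, 0.1963, 0.1166, 0.1288, 0.1902]
H = -((60/163)·log₂(60/163) + (32/163)·log₂(32/163) + (19/163)·log₂(19/163) + (21/163)·log₂(21/163) + (31/163)·log₂(31/163))
  = 2.1896 bits

2.1896 bits


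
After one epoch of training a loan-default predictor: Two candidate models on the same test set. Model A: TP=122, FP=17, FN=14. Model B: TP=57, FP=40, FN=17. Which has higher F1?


Model A: P=122/139=0.8777, R=122/136=0.8971, F1=2PR/(P+R)=2TP/(2TP+FP+FN)=244/275=0.8873
Model B: P=57/97=0.5876, R=57/74=0.7703, F1=2PR/(P+R)=2TP/(2TP+FP+FN)=114/171=0.6667
0.8873 > 0.6667 → Model A

Model A


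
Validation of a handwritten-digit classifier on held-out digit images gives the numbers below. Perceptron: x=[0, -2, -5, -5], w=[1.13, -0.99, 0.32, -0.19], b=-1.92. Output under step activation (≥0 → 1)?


z = (0)·(1.13) + (-2)·(-0.99) + (-5)·(0.32) + (-5)·(-0.19) - 1.92
  = -0.59
step(z) = 0 (z<0)

0


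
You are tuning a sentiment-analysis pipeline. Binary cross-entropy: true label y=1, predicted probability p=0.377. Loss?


BCE = -[y·ln(p) + (1-y)·ln(1-p)]
= -1·ln(0.377) - 0
= -ln(0.377) = 0.9755

0.9755


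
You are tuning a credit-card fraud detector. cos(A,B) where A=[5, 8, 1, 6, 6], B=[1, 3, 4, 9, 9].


A·B = 5·1 + 8·3 + 1·4 + 6·9 + 6·9 = 141
‖A‖ = √162 = 12.7279, ‖B‖ = √188 = 13.7113
cos = 141/(√162·√188) = 141/√30456 = 0.8079

0.8079


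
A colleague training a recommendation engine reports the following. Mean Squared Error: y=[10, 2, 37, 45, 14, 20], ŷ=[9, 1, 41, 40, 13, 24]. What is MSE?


Squared errors: (10-9)²=1, (2-1)²=1, (37-41)²=16, (45-40)²=25, (14-13)²=1, (20-24)²=16
Sum = 60
MSE = 60/6 = 10

10


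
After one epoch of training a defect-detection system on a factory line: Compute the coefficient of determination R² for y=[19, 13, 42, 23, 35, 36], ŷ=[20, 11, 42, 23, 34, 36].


ȳ = 28
SS_res = Σ(y-ŷ)² = 6
SS_tot = Σ(y-ȳ)² = 640
R² = 1 - SS_res/SS_tot = 1 - 0.0094 = 0.9906

0.9906


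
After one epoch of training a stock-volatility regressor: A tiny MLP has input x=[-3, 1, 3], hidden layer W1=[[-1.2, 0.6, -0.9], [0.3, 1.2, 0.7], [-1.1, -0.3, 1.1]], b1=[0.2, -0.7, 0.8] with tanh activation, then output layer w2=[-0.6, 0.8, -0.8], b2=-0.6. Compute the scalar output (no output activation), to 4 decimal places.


z1[0] = (-1.2)·(-3) + (0.6)·(1) + (-0.9)·(3) + 0.2 = 1.7
z1[1] = (0.3)·(-3) + (1.2)·(1) + (0.7)·(3) - 0.7 = 1.7
z1[2] = (-1.1)·(-3) + (-0.3)·(1) + (1.1)·(3) + 0.8 = 7.1
h = tanh(z1) = [0.9354, 0.9354, 1.0]
output = (-0.6)·(0.9354) + (0.8)·(0.9354) + (-0.8)·(1.0) - 0.6 = -1.2129

-1.2129


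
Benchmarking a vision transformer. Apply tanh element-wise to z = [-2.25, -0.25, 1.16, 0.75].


tanh(-2.25) = -0.978
tanh(-0.25) = -0.2449
tanh(1.16) = 0.821
tanh(0.75) = 0.6351
result = [-0.978, -0.2449, 0.821, 0.6351]

[-0.978, -0.2449, 0.821, 0.6351]


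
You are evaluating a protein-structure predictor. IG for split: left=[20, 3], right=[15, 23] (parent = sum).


Parent = [35, 26], H_parent = 0.9842
H_left = 0.5586 (n=23), H_right = 0.9678 (n=38)
H_children = (23/61)·0.5586 + (38/61)·0.9678 = 0.8135
IG = 0.9842 - 0.8135 = 0.1707

0.1707


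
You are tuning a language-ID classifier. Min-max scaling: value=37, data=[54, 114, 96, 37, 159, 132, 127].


min=37, max=159
(37-37)/(159-37) = 0/122 = 0.0

0.0


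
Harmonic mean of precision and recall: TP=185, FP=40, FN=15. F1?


Precision = 185/225 = 0.8222
Recall = 185/200 = 0.925
F1 = 2·P·R/(P+R) = 2·TP/(2·TP+FP+FN) = 370/(370+40+15) = 370/425 = 0.8706

0.8706


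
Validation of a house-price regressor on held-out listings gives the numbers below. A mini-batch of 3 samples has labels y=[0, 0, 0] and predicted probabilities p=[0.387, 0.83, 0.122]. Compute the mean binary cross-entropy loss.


L[0] = -ln(1-0.387) = -ln(0.613) = 0.4894
L[1] = -ln(1-0.83) = -ln(0.17) = 1.772
L[2] = -ln(1-0.122) = -ln(0.878) = 0.1301
mean = (0.4894 + 1.772 + 0.1301)/3 = 0.7972

0.7972


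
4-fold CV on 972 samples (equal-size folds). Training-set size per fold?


Fold size = 972/4 = 243
Training per fold = 972 - 243 = 729

729


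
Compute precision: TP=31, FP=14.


Precision = TP/(TP+FP)
= 31/(31+14)
= 31/45 = 68.89%

68.89%


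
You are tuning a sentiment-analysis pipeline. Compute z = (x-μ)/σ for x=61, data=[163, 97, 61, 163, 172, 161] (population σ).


μ = 136.1667, σ = 41.8824
z = (61 - 136.1667)/41.8824 = -1.7947

-1.7947


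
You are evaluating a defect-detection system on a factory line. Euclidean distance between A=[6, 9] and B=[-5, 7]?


d = √((6+ 5)² + (9-7)²)
  = √(121 + 4)
  = √125 = 11.1803

11.1803


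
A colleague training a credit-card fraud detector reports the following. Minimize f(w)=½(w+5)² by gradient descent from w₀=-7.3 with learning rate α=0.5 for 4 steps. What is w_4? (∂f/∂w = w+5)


step 1: grad = -7.3+5 = -2.3; w = -7.3 - 0.5·(-2.3) = -6.15
step 2: grad = -6.15+5 = -1.15; w = -6.15 - 0.5·(-1.15) = -5.575
step 3: grad = -5.575+5 = -0.575; w = -5.575 - 0.5·(-0.575) = -5.2875
step 4: grad = -5.2875+5 = -0.2875; w = -5.2875 - 0.5·(-0.2875) = -5.14375

-5.14375


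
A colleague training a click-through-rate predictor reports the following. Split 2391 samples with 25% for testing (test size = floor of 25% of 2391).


Test = ⌊2391·25/100⌋ = 597
Train = 2391 - 597 = 1794

Train: 1794, Test: 597


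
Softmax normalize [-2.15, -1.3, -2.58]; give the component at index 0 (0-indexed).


Exponentials: e^-2.15=0.1165, e^-1.3=0.2725, e^-2.58=0.0758
Sum = 0.4648
Softmax = [0.2506, 0.5864, 0.163]
p[0] = 0.1165/0.4648 = 0.2506

0.2506


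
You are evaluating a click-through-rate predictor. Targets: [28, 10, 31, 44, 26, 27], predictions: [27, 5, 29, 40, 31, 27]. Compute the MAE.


Absolute errors: |28-27|=1, |10-5|=5, |31-29|=2, |44-40|=4, |26-31|=5, |27-27|=0
Sum = 17
MAE = 17/6 = 17/6

17/6


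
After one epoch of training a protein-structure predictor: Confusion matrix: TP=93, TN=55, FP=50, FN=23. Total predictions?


Total = TP + TN + FP + FN
= 93 + 55 + 50 + 23
= 221
(Predicted positive: 143, predicted negative: 78)

221


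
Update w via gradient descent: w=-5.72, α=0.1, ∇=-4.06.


w_new = w - α·∇
= -5.72 - 0.1·-4.06
= -5.72 + 0.406
= -5.314

-5.314


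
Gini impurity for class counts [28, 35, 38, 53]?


Probabilities: [28/154, 35/154, 38/154, 53/154] ≈ [0.1818, 0.2273, 0.2468, 0.3442]
Σpᵢ² = (784 + 1225 + 1444 + 2809)/154² = 6262/23716
Gini = 1 - Σpᵢ² = 1 - 6262/23716 = 0.736

0.736


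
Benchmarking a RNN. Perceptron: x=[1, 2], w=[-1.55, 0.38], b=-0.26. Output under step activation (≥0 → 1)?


z = (1)·(-1.55) + (2)·(0.38) - 0.26
  = -1.05
step(z) = 0 (z<0)

0


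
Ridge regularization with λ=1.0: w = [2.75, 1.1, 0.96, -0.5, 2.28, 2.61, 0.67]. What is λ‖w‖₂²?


‖w‖₂² = (2.75)² + (1.1)² + (0.96)² + (-0.5)² + (2.28)² + (2.61)² + (0.67)²
     = 7.5625 + 1.21 + 0.9216 + 0.25 + 5.1984 + 6.8121 + 0.4489
     = 22.4035
λ·‖w‖₂² = 1.0·22.4035 = 22.4035

22.4035


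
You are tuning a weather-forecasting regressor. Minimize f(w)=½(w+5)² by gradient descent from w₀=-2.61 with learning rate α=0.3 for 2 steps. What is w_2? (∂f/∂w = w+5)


step 1: grad = -2.61+5 = 2.39; w = -2.61 - 0.3·(2.39) = -3.327
step 2: grad = -3.327+5 = 1.673; w = -3.327 - 0.3·(1.673) = -3.8289

-3.8289


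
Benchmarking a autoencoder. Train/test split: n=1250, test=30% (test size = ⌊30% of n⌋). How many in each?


Test = ⌊1250·30/100⌋ = 375
Train = 1250 - 375 = 875

Train: 875, Test: 375


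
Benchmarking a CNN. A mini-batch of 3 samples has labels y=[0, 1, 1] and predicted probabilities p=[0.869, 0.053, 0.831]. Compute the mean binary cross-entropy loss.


L[0] = -ln(1-0.869) = -ln(0.131) = 2.0326
L[1] = -ln(0.053) = 2.9375
L[2] = -ln(0.831) = 0.1851
mean = (2.0326 + 2.9375 + 0.1851)/3 = 1.7184

1.7184


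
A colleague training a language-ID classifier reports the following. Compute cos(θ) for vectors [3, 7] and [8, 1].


A·B = 3·8 + 7·1 = 31
‖A‖ = √58 = 7.6158, ‖B‖ = √65 = 8.0623
cos = 31/(√58·√65) = 31/√3770 = 0.5049

0.5049


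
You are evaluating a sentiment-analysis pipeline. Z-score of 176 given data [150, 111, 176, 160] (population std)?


μ = 149.25, σ = 23.9518
z = (176 - 149.25)/23.9518 = 1.1168

1.1168


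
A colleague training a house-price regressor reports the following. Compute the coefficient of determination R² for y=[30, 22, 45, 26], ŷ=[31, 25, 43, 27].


ȳ = 30.75
SS_res = Σ(y-ŷ)² = 15
SS_tot = Σ(y-ȳ)² = 302.75
R² = 1 - SS_res/SS_tot = 1 - 0.0495 = 0.9505

0.9505


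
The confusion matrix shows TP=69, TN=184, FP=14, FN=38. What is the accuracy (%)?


Accuracy = (TP+TN)/(TP+TN+FP+FN)
= (69+184)/(305)
= 253/305 = 82.95%

82.95%


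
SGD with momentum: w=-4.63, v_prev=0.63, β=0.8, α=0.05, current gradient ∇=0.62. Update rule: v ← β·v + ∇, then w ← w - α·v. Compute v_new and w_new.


v_new = 0.8·0.63 + 0.62 = 0.504 + 0.62 = 1.124
w_new = -4.63 - 0.05·1.124 = -4.63 - 0.0562 = -4.6862

v_new=1.124, w_new=-4.6862


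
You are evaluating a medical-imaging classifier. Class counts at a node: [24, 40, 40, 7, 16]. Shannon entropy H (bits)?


Probabilities: [24/127, 40/127, 40/127, 7/127, 16/127] ≈ [0.189, 0.315, 0.315, 0.0551, 0.126]
H = -((24/127)·log₂(24/127) + (40/127)·log₂(40/127) + (40/127)·log₂(40/127) + (7/127)·log₂(7/127) + (16/127)·log₂(16/127))
  = 2.1112 bits

2.1112 bits


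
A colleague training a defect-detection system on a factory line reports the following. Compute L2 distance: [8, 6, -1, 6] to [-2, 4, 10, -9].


d = √((8+ 2)² + (6-4)² + (-1-10)² + (6+ 9)²)
  = √(100 + 4 + 121 + 225)
  = √450 = 21.2132

21.2132


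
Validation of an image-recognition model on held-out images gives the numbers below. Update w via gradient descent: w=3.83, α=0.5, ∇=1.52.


w_new = w - α·∇
= 3.83 - 0.5·1.52
= 3.83 - 0.76
= 3.07

3.07


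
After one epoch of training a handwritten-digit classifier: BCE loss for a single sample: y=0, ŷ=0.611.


BCE = -[y·ln(p) + (1-y)·ln(1-p)]
= -0 - 1·ln(1-0.611)
= -ln(0.389) = 0.9442

0.9442


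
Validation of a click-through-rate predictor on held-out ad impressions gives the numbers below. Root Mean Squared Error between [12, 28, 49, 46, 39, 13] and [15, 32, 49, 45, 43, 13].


MSE = 42/6 = 7
RMSE = √(42/6) = 2.6458

2.6458


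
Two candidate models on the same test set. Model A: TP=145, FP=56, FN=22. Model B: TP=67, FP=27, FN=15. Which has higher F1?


Model A: P=145/201=0.7214, R=145/167=0.8683, F1=2PR/(P+R)=2TP/(2TP+FP+FN)=290/368=0.788
Model B: P=67/94=0.7128, R=67/82=0.8171, F1=2PR/(P+R)=2TP/(2TP+FP+FN)=134/176=0.7614
0.788 > 0.7614 → Model A

Model A


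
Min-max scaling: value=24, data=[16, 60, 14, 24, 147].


min=14, max=147
(24-14)/(147-14) = 10/133 = 0.0752

0.0752


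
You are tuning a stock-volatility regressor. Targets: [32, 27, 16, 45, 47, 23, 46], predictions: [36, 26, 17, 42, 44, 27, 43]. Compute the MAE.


Absolute errors: |32-36|=4, |27-26|=1, |16-17|=1, |45-42|=3, |47-44|=3, |23-27|=4, |46-43|=3
Sum = 19
MAE = 19/7 = 19/7

19/7


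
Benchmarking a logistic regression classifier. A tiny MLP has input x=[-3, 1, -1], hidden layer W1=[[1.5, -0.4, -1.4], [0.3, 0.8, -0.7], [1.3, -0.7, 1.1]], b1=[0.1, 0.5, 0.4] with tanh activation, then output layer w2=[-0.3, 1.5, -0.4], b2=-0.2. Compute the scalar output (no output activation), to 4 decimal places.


z1[0] = (1.5)·(-3) + (-0.4)·(1) + (-1.4)·(-1) + 0.1 = -3.4
z1[1] = (0.3)·(-3) + (0.8)·(1) + (-0.7)·(-1) + 0.5 = 1.1
z1[2] = (1.3)·(-3) + (-0.7)·(1) + (1.1)·(-1) + 0.4 = -5.3
h = tanh(z1) = [-0.9978, 0.8005, -1.0]
output = (-0.3)·(-0.9978) + (1.5)·(0.8005) + (-0.4)·(-1.0) - 0.2 = 1.7001

1.7001


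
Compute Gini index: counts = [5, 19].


Probabilities: [5/24, 19/24] ≈ [0.2083, 0.7917]
Σpᵢ² = (25 + 361)/24² = 386/576
Gini = 1 - Σpᵢ² = 1 - 386/576 = 0.3299

0.3299


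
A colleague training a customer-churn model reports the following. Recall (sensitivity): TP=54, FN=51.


Recall = TP/(TP+FN)
= 54/(54+51)
= 54/105 = 51.43%

51.43%


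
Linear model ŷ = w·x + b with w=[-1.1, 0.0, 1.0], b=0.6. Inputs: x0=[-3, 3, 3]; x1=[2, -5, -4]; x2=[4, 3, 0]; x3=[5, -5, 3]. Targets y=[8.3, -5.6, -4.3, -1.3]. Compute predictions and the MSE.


ŷ0 = (-1.1)·(-3) + (0.0)·(3) + (1.0)·(3) + 0.6 = 6.9
ŷ1 = (-1.1)·(2) + (0.0)·(-5) + (1.0)·(-4) + 0.6 = -5.6
ŷ2 = (-1.1)·(4) + (0.0)·(3) + (1.0)·(0) + 0.6 = -3.8
ŷ3 = (-1.1)·(5) + (0.0)·(-5) + (1.0)·(3) + 0.6 = -1.9
errors² = [1.96, 0.0, 0.25, 0.36]
MSE = 2.5700/4 = 0.6425

0.6425


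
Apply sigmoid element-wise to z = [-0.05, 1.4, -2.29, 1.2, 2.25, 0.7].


σ(-0.05) = 1/(1+e^0.05) = 0.4875
σ(1.4) = 1/(1+e^-1.4) = 0.8022
σ(-2.29) = 1/(1+e^2.29) = 0.092
σ(1.2) = 1/(1+e^-1.2) = 0.7685
σ(2.25) = 1/(1+e^-2.25) = 0.9047
σ(0.7) = 1/(1+e^-0.7) = 0.6682
result = [0.4875, 0.8022, 0.092, 0.7685, 0.9047, 0.6682]

[0.4875, 0.8022, 0.092, 0.7685, 0.9047, 0.6682]


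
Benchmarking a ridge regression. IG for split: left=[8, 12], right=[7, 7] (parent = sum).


Parent = [15, 19], H_parent = 0.99
H_left = 0.971 (n=20), H_right = 1 (n=14)
H_children = (20/34)·0.971 + (14/34)·1 = 0.9829
IG = 0.99 - 0.9829 = 0.0071

0.0071


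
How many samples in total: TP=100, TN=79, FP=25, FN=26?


Total = TP + TN + FP + FN
= 100 + 79 + 25 + 26
= 230
(Predicted positive: 125, predicted negative: 105)

230


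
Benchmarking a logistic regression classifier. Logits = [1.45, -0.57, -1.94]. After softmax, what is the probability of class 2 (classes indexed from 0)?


Exponentials: e^1.45=4.2631, e^-0.57=0.5655, e^-1.94=0.1437
Sum = 4.9723
Softmax = [0.8574, 0.1137, 0.0289]
p[2] = 0.1437/4.9723 = 0.0289

0.0289


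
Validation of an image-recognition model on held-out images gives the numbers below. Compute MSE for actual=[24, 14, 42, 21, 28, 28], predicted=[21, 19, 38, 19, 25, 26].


Squared errors: (24-21)²=9, (14-19)²=25, (42-38)²=16, (21-19)²=4, (28-25)²=9, (28-26)²=4
Sum = 67
MSE = 67/6 = 67/6

67/6
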